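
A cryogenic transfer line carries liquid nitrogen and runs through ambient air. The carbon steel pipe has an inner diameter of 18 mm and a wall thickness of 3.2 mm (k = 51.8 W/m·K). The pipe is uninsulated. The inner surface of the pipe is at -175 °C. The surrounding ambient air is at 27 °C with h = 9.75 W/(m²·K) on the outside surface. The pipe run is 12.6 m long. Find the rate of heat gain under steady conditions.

Cylindrical conduction, so R = ln(r₂/r₁)/(2πkL) per layer, in series:
R_carbon steel pipe wall = ln(12.2/9)/(2π×51.8×12.6) = 7.418×10^-5 K/W
R_outer film = 1/(h_o·2πr_oL) = 1/(9.75×2π×0.0122×12.6) = 0.1062 K/W
R_total = 0.1063 K/W
Q = ΔT/R_total = 202/0.1063

Q ≈ 1900 W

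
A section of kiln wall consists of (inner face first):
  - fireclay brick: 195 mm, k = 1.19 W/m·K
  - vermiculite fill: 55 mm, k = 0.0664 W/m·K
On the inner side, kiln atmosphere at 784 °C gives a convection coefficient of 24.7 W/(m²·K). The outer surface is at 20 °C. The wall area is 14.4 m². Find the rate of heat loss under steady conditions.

Q ≈ 10700 W

Model the wall as resistances in series:
R_inner film = 1/(h_i·A) = 1/(24.7×14.4) = 0.002812 K/W
R_fireclay brick = L/(kA) = 0.195/(1.19×14.4) = 0.01138 K/W
R_vermiculite fill = L/(kA) = 0.055/(0.0664×14.4) = 0.05752 K/W
R_total = 0.07171 K/W
Q = ΔT / R_total = 764 / 0.07171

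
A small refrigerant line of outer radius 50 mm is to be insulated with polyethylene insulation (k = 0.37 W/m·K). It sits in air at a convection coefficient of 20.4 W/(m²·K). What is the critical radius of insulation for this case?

r_cr ≈ 18.1 mm

For a cylinder r_cr = k/h = 0.37/20.4
r_cr = 18.1 mm; since the bare radius (50 mm) is above r_cr, any added insulation will reduce heat loss.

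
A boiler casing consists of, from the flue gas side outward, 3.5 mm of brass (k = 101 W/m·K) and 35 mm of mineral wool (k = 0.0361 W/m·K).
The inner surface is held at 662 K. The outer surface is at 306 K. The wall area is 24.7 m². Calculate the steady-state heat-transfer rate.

Thermal resistances in series:
R_brass = L/(kA) = 0.0035/(101×24.7) = 1.403×10^-6 K/W
R_mineral wool = L/(kA) = 0.035/(0.0361×24.7) = 0.03925 K/W
R_total = 0.03925 K/W
Q = ΔT / R_total = 356 / 0.03925

Q ≈ 9070 W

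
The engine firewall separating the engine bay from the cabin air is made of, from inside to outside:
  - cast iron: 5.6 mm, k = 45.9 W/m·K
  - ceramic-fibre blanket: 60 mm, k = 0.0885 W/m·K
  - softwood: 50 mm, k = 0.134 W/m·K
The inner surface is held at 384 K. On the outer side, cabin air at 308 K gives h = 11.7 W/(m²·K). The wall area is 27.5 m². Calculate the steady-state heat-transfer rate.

Treating each layer as a thermal resistance in series:
R_cast iron = L/(kA) = 0.0056/(45.9×27.5) = 4.437×10^-6 K/W
R_ceramic-fibre blanket = L/(kA) = 0.06/(0.0885×27.5) = 0.02465 K/W
R_softwood = L/(kA) = 0.05/(0.134×27.5) = 0.01357 K/W
R_outer film = 1/(h_o·A) = 1/(11.7×27.5) = 0.003108 K/W
R_total = 0.04133 K/W
Q = ΔT / R_total = 76 / 0.04133

Q ≈ 1840 W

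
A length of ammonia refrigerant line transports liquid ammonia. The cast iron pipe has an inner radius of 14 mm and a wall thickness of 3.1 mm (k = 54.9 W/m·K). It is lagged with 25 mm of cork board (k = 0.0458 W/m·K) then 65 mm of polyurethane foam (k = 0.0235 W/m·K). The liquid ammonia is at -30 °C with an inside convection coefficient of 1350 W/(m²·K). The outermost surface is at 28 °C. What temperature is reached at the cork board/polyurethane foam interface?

Per-layer cylindrical resistances, series-summed:
R_inner film = 1/(h_i·2πr₁L) = 1/(1350×2π×0.014×1) = 0.008421 K/W
R_cast iron pipe wall = ln(17.1/14)/(2π×54.9×1) = 5.799×10^-4 K/W
R_cork board = ln(42.1/17.1)/(2π×0.0458×1) = 3.131 K/W
R_polyurethane foam = ln(107.1/42.1)/(2π×0.0235×1) = 6.324 K/W
R_total = 9.464 K/W
Q = ΔT/R_total = 58/9.464
Q = 6.13 W/m
T_interface = T_inner + Q·ΣR(inner→interface) = -30 + 6.13×3.14

T ≈ -10.8 °C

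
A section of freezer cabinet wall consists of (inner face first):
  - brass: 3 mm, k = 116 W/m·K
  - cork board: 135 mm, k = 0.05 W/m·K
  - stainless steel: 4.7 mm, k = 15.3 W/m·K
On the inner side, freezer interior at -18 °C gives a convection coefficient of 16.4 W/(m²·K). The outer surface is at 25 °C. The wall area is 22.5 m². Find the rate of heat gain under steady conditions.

Q ≈ 350 W

Treating each layer as a thermal resistance in series:
R_inner film = 1/(h_i·A) = 1/(16.4×22.5) = 0.00271 K/W
R_brass = L/(kA) = 0.003/(116×22.5) = 1.149×10^-6 K/W
R_cork board = L/(kA) = 0.135/(0.05×22.5) = 0.12 K/W
R_stainless steel = L/(kA) = 0.0047/(15.3×22.5) = 1.365×10^-5 K/W
R_total = 0.1227 K/W
Q = ΔT / R_total = 43 / 0.1227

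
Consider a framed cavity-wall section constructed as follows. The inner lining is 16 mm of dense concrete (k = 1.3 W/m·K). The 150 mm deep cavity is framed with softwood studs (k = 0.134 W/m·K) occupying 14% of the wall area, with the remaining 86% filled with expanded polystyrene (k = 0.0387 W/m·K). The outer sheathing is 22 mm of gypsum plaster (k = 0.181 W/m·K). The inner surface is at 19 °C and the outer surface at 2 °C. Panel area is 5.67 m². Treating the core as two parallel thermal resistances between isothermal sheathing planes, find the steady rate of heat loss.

Sheathing layers in series; stud and cavity paths in parallel between them.
R_inner = 0.016/(1.3×5.67) = 0.002171 K/W
R_stud  = 0.15/(0.134×0.14×5.67) = 1.41 K/W
R_cav   = 0.15/(0.0387×0.86×5.67) = 0.7949 K/W
1/R_core = 1/R_stud + 1/R_cav → R_core = 0.5083 K/W
R_outer = 0.022/(0.181×5.67) = 0.02144 K/W
R_total = 0.5319 K/W
Q = ΔT/R_total = 17/0.5319

Q ≈ 32 W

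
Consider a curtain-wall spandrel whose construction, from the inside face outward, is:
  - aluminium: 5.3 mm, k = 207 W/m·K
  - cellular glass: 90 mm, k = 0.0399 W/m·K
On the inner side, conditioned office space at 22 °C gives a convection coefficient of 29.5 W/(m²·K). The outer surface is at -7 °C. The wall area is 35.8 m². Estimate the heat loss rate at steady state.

Q ≈ 453 W

Using the resistance-network approach (series):
R_inner film = 1/(h_i·A) = 1/(29.5×35.8) = 9.469×10^-4 K/W
R_aluminium = L/(kA) = 0.0053/(207×35.8) = 7.152×10^-7 K/W
R_cellular glass = L/(kA) = 0.09/(0.0399×35.8) = 0.06301 K/W
R_total = 0.06395 K/W
Q = ΔT / R_total = 29 / 0.06395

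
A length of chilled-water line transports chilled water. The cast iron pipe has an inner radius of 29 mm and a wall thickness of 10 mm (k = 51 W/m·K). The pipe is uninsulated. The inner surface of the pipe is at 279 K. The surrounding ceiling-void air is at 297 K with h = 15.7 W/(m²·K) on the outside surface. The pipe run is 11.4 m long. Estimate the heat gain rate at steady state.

Per-layer cylindrical resistances, series-summed:
R_cast iron pipe wall = ln(39/29)/(2π×51×11.4) = 8.11×10^-5 K/W
R_outer film = 1/(h_o·2πr_oL) = 1/(15.7×2π×0.039×11.4) = 0.0228 K/W
R_total = 0.02288 K/W
Q = ΔT/R_total = 18/0.02288

Q ≈ 787 W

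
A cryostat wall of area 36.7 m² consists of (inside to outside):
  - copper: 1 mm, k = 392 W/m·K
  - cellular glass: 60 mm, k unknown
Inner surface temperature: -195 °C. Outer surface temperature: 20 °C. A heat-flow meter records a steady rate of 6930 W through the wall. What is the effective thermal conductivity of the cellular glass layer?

Thermal resistances in series:
R_copper = L/(kA) = 0.001/(392×36.7) = 6.951×10^-8 K/W
Sum of known resistances R_other = 6.951×10^-8 K/W
Total R = ΔT/Q = 215/6930 = 0.03102 K/W
R_cellular glass = R_total − R_other = 0.03102 K/W
k = L/(R·A) = 0.06/(0.03102×36.7)

k ≈ 0.0527 W/(m·K)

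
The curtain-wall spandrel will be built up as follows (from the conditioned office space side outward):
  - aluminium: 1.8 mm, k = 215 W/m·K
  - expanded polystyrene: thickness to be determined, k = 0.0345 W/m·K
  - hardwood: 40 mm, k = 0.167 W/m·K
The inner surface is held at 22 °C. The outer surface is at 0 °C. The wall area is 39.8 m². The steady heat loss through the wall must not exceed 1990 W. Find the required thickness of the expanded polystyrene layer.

L ≈ 6.92 mm

Model the wall as resistances in series:
R_aluminium = L/(kA) = 0.0018/(215×39.8) = 2.104×10^-7 K/W
R_hardwood = L/(kA) = 0.04/(0.167×39.8) = 0.006018 K/W
Sum of the known resistances R_other = 0.006018 K/W
Required total resistance R_tot = ΔT/Q_allow = 22/1990 = 0.01106 K/W
R_expanded polystyrene = R_tot − R_other = 0.005037 K/W
L = R·k·A = 0.005037×0.0345×39.8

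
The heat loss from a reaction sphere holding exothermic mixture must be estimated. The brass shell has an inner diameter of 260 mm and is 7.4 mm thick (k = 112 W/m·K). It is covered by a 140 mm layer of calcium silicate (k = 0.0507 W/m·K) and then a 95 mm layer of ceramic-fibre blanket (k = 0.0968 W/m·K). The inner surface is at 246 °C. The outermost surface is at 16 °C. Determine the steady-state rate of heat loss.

Q ≈ 35.3 W

Radial (spherical) resistances in series:
R_brass shell = (1/0.13 − 1/0.1374)/(4π×112) = 2.944×10^-4 K/W
R_calcium silicate = (1/0.1374 − 1/0.2774)/(4π×0.0507) = 5.765 K/W
R_ceramic-fibre blanket = (1/0.2774 − 1/0.3724)/(4π×0.0968) = 0.756 K/W
R_total = 6.522 K/W
Q = ΔT/R_total = 230/6.522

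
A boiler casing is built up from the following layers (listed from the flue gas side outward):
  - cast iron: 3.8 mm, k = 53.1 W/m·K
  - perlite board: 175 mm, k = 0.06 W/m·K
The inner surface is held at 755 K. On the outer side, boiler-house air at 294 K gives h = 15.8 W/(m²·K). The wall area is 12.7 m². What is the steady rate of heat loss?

Series thermal resistances:
R_cast iron = L/(kA) = 0.0038/(53.1×12.7) = 5.635×10^-6 K/W
R_perlite board = L/(kA) = 0.175/(0.06×12.7) = 0.2297 K/W
R_outer film = 1/(h_o·A) = 1/(15.8×12.7) = 0.004984 K/W
R_total = 0.2346 K/W
Q = ΔT / R_total = 461 / 0.2346

Q ≈ 1960 W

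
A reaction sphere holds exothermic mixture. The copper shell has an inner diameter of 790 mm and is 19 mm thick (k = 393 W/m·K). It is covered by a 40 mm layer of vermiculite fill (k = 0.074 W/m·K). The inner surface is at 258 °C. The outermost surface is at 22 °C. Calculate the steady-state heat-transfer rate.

For a spherical shell R = (1/r₁ − 1/r₂)/(4πk); film R = 1/(h·4πr²). In series:
R_copper shell = (1/0.395 − 1/0.414)/(4π×393) = 2.353×10^-5 K/W
R_vermiculite fill = (1/0.414 − 1/0.454)/(4π×0.074) = 0.2289 K/W
R_total = 0.2289 K/W
Q = ΔT/R_total = 236/0.2289

Q ≈ 1030 W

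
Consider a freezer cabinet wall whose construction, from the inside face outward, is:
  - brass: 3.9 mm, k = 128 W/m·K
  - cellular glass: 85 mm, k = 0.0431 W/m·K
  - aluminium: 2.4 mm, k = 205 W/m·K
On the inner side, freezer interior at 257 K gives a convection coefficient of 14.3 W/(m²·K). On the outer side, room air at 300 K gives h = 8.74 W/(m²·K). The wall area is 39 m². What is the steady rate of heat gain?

Q ≈ 778 W

Series thermal resistances:
R_inner film = 1/(h_i·A) = 1/(14.3×39) = 0.001793 K/W
R_brass = L/(kA) = 0.0039/(128×39) = 7.812×10^-7 K/W
R_cellular glass = L/(kA) = 0.085/(0.0431×39) = 0.05057 K/W
R_aluminium = L/(kA) = 0.0024/(205×39) = 3.002×10^-7 K/W
R_outer film = 1/(h_o·A) = 1/(8.74×39) = 0.002934 K/W
R_total = 0.0553 K/W
Q = ΔT / R_total = 43 / 0.0553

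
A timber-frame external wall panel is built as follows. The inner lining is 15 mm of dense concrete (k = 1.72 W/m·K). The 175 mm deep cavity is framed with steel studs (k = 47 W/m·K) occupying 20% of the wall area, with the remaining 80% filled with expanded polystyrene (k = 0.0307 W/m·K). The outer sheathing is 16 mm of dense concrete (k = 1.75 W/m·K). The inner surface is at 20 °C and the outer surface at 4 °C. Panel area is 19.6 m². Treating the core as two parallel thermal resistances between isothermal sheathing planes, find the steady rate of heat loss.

Sheathing layers in series; stud and cavity paths in parallel between them.
R_inner = 0.015/(1.72×19.6) = 4.449×10^-4 K/W
R_stud  = 0.175/(47×0.2×19.6) = 9.498×10^-4 K/W
R_cav   = 0.175/(0.0307×0.8×19.6) = 0.3635 K/W
1/R_core = 1/R_stud + 1/R_cav → R_core = 9.474×10^-4 K/W
R_outer = 0.016/(1.75×19.6) = 4.665×10^-4 K/W
R_total = 0.001859 K/W
Q = ΔT/R_total = 16/0.001859

Q ≈ 8610 W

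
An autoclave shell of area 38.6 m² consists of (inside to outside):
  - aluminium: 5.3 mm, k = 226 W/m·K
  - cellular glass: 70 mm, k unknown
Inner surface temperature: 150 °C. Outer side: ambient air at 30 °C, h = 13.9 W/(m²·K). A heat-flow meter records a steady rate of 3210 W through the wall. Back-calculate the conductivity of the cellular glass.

Series thermal resistances:
R_aluminium = L/(kA) = 0.0053/(226×38.6) = 6.075×10^-7 K/W
R_outer film = 1/(h_o·A) = 1/(13.9×38.6) = 0.001864 K/W
Sum of known resistances R_other = 0.001864 K/W
Total R = ΔT/Q = 120/3210 = 0.03738 K/W
R_cellular glass = R_total − R_other = 0.03552 K/W
k = L/(R·A) = 0.07/(0.03552×38.6)

k ≈ 0.0511 W/(m·K)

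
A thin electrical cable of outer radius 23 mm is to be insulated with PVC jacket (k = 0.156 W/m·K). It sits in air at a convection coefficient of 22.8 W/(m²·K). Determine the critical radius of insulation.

For a cylinder r_cr = k/h = 0.156/22.8
r_cr = 6.84 mm; since the bare radius (23 mm) is above r_cr, any added insulation will reduce heat loss.

r_cr ≈ 6.84 mm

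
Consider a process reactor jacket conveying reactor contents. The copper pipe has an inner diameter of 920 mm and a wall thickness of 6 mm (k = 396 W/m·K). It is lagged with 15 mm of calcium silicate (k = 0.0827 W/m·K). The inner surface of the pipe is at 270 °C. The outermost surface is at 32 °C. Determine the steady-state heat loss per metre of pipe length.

For a radial system each layer contributes R = ln(r_out/r_in)/(2πkL); films add R = 1/(hA).
R_copper pipe wall = ln(466/460)/(2π×396×1) = 5.208×10^-6 K/W
R_calcium silicate = ln(481/466)/(2π×0.0827×1) = 0.06097 K/W
R_total = 0.06098 K/W
Q = ΔT/R_total = 238/0.06098

q′ ≈ 3900 W/m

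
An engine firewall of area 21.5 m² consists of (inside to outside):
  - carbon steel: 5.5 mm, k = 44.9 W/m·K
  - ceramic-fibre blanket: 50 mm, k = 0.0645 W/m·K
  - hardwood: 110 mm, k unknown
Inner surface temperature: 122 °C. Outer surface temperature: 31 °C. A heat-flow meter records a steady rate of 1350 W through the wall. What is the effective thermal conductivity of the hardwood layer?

Series thermal resistances:
R_carbon steel = L/(kA) = 0.0055/(44.9×21.5) = 5.697×10^-6 K/W
R_ceramic-fibre blanket = L/(kA) = 0.05/(0.0645×21.5) = 0.03606 K/W
Sum of known resistances R_other = 0.03606 K/W
Total R = ΔT/Q = 91/1350 = 0.06741 K/W
R_hardwood = R_total − R_other = 0.03135 K/W
k = L/(R·A) = 0.11/(0.03135×21.5)

k ≈ 0.163 W/(m·K)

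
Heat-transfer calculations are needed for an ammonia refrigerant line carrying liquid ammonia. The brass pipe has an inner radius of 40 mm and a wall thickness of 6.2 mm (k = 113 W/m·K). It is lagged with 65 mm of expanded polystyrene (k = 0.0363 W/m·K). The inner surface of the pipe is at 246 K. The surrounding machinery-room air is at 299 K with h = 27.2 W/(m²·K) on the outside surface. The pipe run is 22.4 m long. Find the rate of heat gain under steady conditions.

Per-layer cylindrical resistances, series-summed:
R_brass pipe wall = ln(46.2/40)/(2π×113×22.4) = 9.061×10^-6 K/W
R_expanded polystyrene = ln(111.2/46.2)/(2π×0.0363×22.4) = 0.1719 K/W
R_outer film = 1/(h_o·2πr_oL) = 1/(27.2×2π×0.1112×22.4) = 0.002349 K/W
R_total = 0.1743 K/W
Q = ΔT/R_total = 53/0.1743

Q ≈ 304 W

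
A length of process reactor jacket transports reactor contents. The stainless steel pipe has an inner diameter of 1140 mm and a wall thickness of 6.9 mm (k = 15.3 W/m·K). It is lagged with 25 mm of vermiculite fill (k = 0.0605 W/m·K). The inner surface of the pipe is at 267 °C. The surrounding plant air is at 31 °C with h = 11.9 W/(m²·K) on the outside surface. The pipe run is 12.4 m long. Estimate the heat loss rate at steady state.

Q ≈ 21800 W

Radial resistances (cylindrical: R_cond = ln(r_o/r_i)/(2πkL), R_conv = 1/(h·2πrL)):
R_stainless steel pipe wall = ln(576.9/570)/(2π×15.3×12.4) = 1.009×10^-5 K/W
R_vermiculite fill = ln(601.9/576.9)/(2π×0.0605×12.4) = 0.009 K/W
R_outer film = 1/(h_o·2πr_oL) = 1/(11.9×2π×0.6019×12.4) = 0.001792 K/W
R_total = 0.0108 K/W
Q = ΔT/R_total = 236/0.0108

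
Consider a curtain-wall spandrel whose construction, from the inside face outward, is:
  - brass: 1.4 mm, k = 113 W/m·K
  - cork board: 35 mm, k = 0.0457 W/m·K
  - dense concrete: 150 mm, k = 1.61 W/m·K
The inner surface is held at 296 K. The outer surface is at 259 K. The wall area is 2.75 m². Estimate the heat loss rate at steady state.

Q ≈ 118 W

Series thermal resistances:
R_brass = L/(kA) = 0.0014/(113×2.75) = 4.505×10^-6 K/W
R_cork board = L/(kA) = 0.035/(0.0457×2.75) = 0.2785 K/W
R_dense concrete = L/(kA) = 0.15/(1.61×2.75) = 0.03388 K/W
R_total = 0.3124 K/W
Q = ΔT / R_total = 37 / 0.3124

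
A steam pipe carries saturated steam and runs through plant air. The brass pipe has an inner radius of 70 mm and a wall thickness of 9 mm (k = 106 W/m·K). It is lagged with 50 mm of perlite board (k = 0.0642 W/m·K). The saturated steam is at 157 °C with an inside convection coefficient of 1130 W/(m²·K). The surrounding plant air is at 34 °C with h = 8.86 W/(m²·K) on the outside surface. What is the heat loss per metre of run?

q′ ≈ 90.6 W/m

Radial resistances (cylindrical: R_cond = ln(r_o/r_i)/(2πkL), R_conv = 1/(h·2πrL)):
R_inner film = 1/(h_i·2πr₁L) = 1/(1130×2π×0.07×1) = 0.002012 K/W
R_brass pipe wall = ln(79/70)/(2π×106×1) = 1.816×10^-4 K/W
R_perlite board = ln(129/79)/(2π×0.0642×1) = 1.216 K/W
R_outer film = 1/(h_o·2πr_oL) = 1/(8.86×2π×0.129×1) = 0.1393 K/W
R_total = 1.357 K/W
Q = ΔT/R_total = 123/1.357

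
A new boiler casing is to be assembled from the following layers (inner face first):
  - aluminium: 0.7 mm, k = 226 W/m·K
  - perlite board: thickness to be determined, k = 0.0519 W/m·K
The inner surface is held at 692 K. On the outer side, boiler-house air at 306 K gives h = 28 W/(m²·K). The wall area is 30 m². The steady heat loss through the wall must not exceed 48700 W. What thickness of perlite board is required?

L ≈ 10.5 mm

Using the resistance-network approach (series):
R_aluminium = L/(kA) = 0.0007/(226×30) = 1.032×10^-7 K/W
R_outer film = 1/(h_o·A) = 1/(28×30) = 0.00119 K/W
Sum of the known resistances R_other = 0.001191 K/W
Required total resistance R_tot = ΔT/Q_allow = 386/48700 = 0.007926 K/W
R_perlite board = R_tot − R_other = 0.006735 K/W
L = R·k·A = 0.006735×0.0519×30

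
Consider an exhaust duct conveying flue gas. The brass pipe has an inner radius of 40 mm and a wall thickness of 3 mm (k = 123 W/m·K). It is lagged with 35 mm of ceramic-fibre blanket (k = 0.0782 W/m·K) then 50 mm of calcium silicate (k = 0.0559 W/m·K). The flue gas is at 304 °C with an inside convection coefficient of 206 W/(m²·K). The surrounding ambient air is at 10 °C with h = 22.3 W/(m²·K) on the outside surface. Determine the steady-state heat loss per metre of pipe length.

q′ ≈ 109 W/m

Treating each annulus and film as a series resistance:
R_inner film = 1/(h_i·2πr₁L) = 1/(206×2π×0.04×1) = 0.01931 K/W
R_brass pipe wall = ln(43/40)/(2π×123×1) = 9.358×10^-5 K/W
R_ceramic-fibre blanket = ln(78/43)/(2π×0.0782×1) = 1.212 K/W
R_calcium silicate = ln(128/78)/(2π×0.0559×1) = 1.41 K/W
R_outer film = 1/(h_o·2πr_oL) = 1/(22.3×2π×0.128×1) = 0.05576 K/W
R_total = 2.697 K/W
Q = ΔT/R_total = 294/2.697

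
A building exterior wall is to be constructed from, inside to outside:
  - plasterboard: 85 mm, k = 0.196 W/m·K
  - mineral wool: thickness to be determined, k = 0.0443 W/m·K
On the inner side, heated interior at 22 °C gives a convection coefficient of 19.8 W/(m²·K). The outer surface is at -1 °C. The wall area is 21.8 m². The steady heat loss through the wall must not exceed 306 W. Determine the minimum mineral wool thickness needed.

L ≈ 51.1 mm

Model the wall as resistances in series:
R_inner film = 1/(h_i·A) = 1/(19.8×21.8) = 0.002317 K/W
R_plasterboard = L/(kA) = 0.085/(0.196×21.8) = 0.01989 K/W
Sum of the known resistances R_other = 0.02221 K/W
Required total resistance R_tot = ΔT/Q_allow = 23/306 = 0.07516 K/W
R_mineral wool = R_tot − R_other = 0.05295 K/W
L = R·k·A = 0.05295×0.0443×21.8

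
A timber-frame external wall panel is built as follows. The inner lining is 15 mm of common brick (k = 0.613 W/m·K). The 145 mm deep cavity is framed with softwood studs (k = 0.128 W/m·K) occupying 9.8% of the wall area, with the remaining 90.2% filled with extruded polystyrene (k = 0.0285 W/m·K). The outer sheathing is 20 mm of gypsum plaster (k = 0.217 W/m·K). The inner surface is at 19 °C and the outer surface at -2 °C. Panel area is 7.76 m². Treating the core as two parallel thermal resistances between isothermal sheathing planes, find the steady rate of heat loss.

Q ≈ 41.7 W

Sheathing layers in series; stud and cavity paths in parallel between them.
R_inner = 0.015/(0.613×7.76) = 0.003153 K/W
R_stud  = 0.145/(0.128×0.098×7.76) = 1.49 K/W
R_cav   = 0.145/(0.0285×0.902×7.76) = 0.7269 K/W
1/R_core = 1/R_stud + 1/R_cav → R_core = 0.4885 K/W
R_outer = 0.02/(0.217×7.76) = 0.01188 K/W
R_total = 0.5035 K/W
Q = ΔT/R_total = 21/0.5035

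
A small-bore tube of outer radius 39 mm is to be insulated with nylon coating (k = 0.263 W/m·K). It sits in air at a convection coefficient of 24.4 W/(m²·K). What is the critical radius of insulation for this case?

r_cr ≈ 10.8 mm

For a cylinder r_cr = k/h = 0.263/24.4
r_cr = 10.8 mm; since the bare radius (39 mm) is above r_cr, any added insulation will reduce heat loss.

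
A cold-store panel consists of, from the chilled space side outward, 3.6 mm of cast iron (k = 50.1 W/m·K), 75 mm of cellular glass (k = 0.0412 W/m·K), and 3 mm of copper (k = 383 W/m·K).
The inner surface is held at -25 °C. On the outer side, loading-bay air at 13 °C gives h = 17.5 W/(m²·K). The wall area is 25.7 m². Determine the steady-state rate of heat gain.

Q ≈ 520 W

Using the resistance-network approach (series):
R_cast iron = L/(kA) = 0.0036/(50.1×25.7) = 2.796×10^-6 K/W
R_cellular glass = L/(kA) = 0.075/(0.0412×25.7) = 0.07083 K/W
R_copper = L/(kA) = 0.003/(383×25.7) = 3.048×10^-7 K/W
R_outer film = 1/(h_o·A) = 1/(17.5×25.7) = 0.002223 K/W
R_total = 0.07306 K/W
Q = ΔT / R_total = 38 / 0.07306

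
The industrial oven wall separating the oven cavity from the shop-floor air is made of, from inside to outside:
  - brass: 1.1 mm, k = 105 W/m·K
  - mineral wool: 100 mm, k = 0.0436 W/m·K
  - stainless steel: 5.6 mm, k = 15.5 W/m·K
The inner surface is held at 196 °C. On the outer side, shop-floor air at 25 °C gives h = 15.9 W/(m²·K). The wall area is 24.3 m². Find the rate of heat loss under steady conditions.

Q ≈ 1760 W

Treating each layer as a thermal resistance in series:
R_brass = L/(kA) = 0.0011/(105×24.3) = 4.311×10^-7 K/W
R_mineral wool = L/(kA) = 0.1/(0.0436×24.3) = 0.09439 K/W
R_stainless steel = L/(kA) = 0.0056/(15.5×24.3) = 1.487×10^-5 K/W
R_outer film = 1/(h_o·A) = 1/(15.9×24.3) = 0.002588 K/W
R_total = 0.09699 K/W
Q = ΔT / R_total = 171 / 0.09699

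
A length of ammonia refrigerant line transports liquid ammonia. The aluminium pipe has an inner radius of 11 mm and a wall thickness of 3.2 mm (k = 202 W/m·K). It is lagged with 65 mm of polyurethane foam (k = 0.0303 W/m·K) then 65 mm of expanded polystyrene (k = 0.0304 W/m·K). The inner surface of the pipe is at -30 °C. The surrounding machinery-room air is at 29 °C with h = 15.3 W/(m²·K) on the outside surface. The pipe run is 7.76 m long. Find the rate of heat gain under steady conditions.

Radial resistances (cylindrical: R_cond = ln(r_o/r_i)/(2πkL), R_conv = 1/(h·2πrL)):
R_aluminium pipe wall = ln(14.2/11)/(2π×202×7.76) = 2.593×10^-5 K/W
R_polyurethane foam = ln(79.2/14.2)/(2π×0.0303×7.76) = 1.163 K/W
R_expanded polystyrene = ln(144.2/79.2)/(2π×0.0304×7.76) = 0.4043 K/W
R_outer film = 1/(h_o·2πr_oL) = 1/(15.3×2π×0.1442×7.76) = 0.009296 K/W
R_total = 1.577 K/W
Q = ΔT/R_total = 59/1.577

Q ≈ 37.4 W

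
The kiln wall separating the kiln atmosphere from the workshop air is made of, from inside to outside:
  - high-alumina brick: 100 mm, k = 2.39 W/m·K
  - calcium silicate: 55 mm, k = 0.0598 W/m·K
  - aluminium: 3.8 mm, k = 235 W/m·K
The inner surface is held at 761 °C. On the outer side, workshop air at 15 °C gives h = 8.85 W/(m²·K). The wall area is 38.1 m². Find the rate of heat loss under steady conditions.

Q ≈ 26400 W

Series thermal resistances:
R_high-alumina brick = L/(kA) = 0.1/(2.39×38.1) = 0.001098 K/W
R_calcium silicate = L/(kA) = 0.055/(0.0598×38.1) = 0.02414 K/W
R_aluminium = L/(kA) = 0.0038/(235×38.1) = 4.244×10^-7 K/W
R_outer film = 1/(h_o·A) = 1/(8.85×38.1) = 0.002966 K/W
R_total = 0.0282 K/W
Q = ΔT / R_total = 746 / 0.0282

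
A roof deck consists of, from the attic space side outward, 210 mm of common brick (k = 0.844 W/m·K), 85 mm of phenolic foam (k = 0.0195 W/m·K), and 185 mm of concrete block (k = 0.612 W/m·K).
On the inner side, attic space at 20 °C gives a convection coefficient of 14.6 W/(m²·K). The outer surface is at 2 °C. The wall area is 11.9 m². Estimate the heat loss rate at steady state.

Thermal resistances in series:
R_inner film = 1/(h_i·A) = 1/(14.6×11.9) = 0.005756 K/W
R_common brick = L/(kA) = 0.21/(0.844×11.9) = 0.02091 K/W
R_phenolic foam = L/(kA) = 0.085/(0.0195×11.9) = 0.3663 K/W
R_concrete block = L/(kA) = 0.185/(0.612×11.9) = 0.0254 K/W
R_total = 0.4184 K/W
Q = ΔT / R_total = 18 / 0.4184

Q ≈ 43 W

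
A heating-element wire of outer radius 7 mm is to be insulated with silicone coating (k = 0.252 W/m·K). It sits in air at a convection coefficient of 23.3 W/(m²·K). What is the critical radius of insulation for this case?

r_cr ≈ 10.8 mm

For a cylinder r_cr = k/h = 0.252/23.3
r_cr = 10.8 mm; since the bare radius (7 mm) is below r_cr, adding a thin layer of insulation will *increase* heat loss.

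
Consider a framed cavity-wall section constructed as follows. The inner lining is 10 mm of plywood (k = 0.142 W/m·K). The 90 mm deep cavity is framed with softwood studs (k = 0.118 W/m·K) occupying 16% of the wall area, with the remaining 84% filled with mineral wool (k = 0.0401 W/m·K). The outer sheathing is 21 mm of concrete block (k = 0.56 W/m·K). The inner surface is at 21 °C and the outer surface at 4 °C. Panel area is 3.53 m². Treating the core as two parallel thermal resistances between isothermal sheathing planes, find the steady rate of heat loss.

Q ≈ 33 W

Sheathing layers in series; stud and cavity paths in parallel between them.
R_inner = 0.01/(0.142×3.53) = 0.01995 K/W
R_stud  = 0.09/(0.118×0.16×3.53) = 1.35 K/W
R_cav   = 0.09/(0.0401×0.84×3.53) = 0.7569 K/W
1/R_core = 1/R_stud + 1/R_cav → R_core = 0.485 K/W
R_outer = 0.021/(0.56×3.53) = 0.01062 K/W
R_total = 0.5156 K/W
Q = ΔT/R_total = 17/0.5156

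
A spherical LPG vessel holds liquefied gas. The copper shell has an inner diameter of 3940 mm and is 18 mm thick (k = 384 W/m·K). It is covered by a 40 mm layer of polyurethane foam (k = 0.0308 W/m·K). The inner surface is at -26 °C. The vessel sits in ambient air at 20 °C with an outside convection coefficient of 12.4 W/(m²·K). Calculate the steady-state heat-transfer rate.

Each spherical layer contributes R = (1/r_i − 1/r_o)/(4πk):
R_copper shell = (1/1.97 − 1/1.988)/(4π×384) = 9.525×10^-7 K/W
R_polyurethane foam = (1/1.988 − 1/2.028)/(4π×0.0308) = 0.02563 K/W
R_outer film = 1/(h·4πr_o²) = 1/(12.4×4π×2.028²) = 0.00156 K/W
R_total = 0.0272 K/W
Q = ΔT/R_total = 46/0.0272

Q ≈ 1690 W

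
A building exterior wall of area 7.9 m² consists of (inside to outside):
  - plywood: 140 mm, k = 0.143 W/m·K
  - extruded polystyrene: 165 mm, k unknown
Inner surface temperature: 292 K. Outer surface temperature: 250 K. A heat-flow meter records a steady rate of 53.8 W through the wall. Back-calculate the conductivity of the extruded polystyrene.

Series thermal resistances:
R_plywood = L/(kA) = 0.14/(0.143×7.9) = 0.1239 K/W
Sum of known resistances R_other = 0.1239 K/W
Total R = ΔT/Q = 42/53.8 = 0.7807 K/W
R_extruded polystyrene = R_total − R_other = 0.6567 K/W
k = L/(R·A) = 0.165/(0.6567×7.9)

k ≈ 0.0318 W/(m·K)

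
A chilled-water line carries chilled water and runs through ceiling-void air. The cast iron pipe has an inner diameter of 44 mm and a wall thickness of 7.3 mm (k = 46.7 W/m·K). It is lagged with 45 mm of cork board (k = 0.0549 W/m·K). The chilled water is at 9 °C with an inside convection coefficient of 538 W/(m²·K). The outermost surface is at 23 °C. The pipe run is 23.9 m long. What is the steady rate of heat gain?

Q ≈ 123 W

For a radial system each layer contributes R = ln(r_out/r_in)/(2πkL); films add R = 1/(hA).
R_inner film = 1/(h_i·2πr₁L) = 1/(538×2π×0.022×23.9) = 5.626×10^-4 K/W
R_cast iron pipe wall = ln(29.3/22)/(2π×46.7×23.9) = 4.086×10^-5 K/W
R_cork board = ln(74.3/29.3)/(2π×0.0549×23.9) = 0.1129 K/W
R_total = 0.1135 K/W
Q = ΔT/R_total = 14/0.1135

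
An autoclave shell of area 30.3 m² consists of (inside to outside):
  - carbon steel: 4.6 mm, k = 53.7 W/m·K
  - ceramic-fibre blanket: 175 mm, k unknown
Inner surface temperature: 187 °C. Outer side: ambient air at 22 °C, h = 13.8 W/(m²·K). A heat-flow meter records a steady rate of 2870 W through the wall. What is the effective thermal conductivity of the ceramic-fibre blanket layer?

Treating each layer as a thermal resistance in series:
R_carbon steel = L/(kA) = 0.0046/(53.7×30.3) = 2.827×10^-6 K/W
R_outer film = 1/(h_o·A) = 1/(13.8×30.3) = 0.002392 K/W
Sum of known resistances R_other = 0.002394 K/W
Total R = ΔT/Q = 165/2870 = 0.05749 K/W
R_ceramic-fibre blanket = R_total − R_other = 0.0551 K/W
k = L/(R·A) = 0.175/(0.0551×30.3)

k ≈ 0.105 W/(m·K)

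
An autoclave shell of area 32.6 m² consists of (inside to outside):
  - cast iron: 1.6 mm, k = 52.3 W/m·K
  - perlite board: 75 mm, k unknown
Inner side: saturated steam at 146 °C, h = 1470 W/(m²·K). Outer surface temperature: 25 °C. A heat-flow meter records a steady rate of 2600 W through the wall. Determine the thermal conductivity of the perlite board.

k ≈ 0.0495 W/(m·K)

Model the wall as resistances in series:
R_inner film = 1/(h_i·A) = 1/(1470×32.6) = 2.087×10^-5 K/W
R_cast iron = L/(kA) = 0.0016/(52.3×32.6) = 9.384×10^-7 K/W
Sum of known resistances R_other = 2.181×10^-5 K/W
Total R = ΔT/Q = 121/2600 = 0.04654 K/W
R_perlite board = R_total − R_other = 0.04652 K/W
k = L/(R·A) = 0.075/(0.04652×32.6)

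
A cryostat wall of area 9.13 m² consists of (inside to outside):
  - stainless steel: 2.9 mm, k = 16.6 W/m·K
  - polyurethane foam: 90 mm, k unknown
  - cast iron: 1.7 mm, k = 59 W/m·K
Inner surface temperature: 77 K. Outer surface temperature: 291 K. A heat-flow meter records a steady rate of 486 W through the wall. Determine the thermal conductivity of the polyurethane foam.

k ≈ 0.0224 W/(m·K)

Model the wall as resistances in series:
R_stainless steel = L/(kA) = 0.0029/(16.6×9.13) = 1.913×10^-5 K/W
R_cast iron = L/(kA) = 0.0017/(59×9.13) = 3.156×10^-6 K/W
Sum of known resistances R_other = 2.229×10^-5 K/W
Total R = ΔT/Q = 214/486 = 0.4403 K/W
R_polyurethane foam = R_total − R_other = 0.4403 K/W
k = L/(R·A) = 0.09/(0.4403×9.13)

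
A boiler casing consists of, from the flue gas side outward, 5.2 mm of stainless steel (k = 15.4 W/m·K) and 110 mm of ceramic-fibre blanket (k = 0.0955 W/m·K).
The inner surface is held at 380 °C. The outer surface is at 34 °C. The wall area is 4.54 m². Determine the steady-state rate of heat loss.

Q ≈ 1360 W

Using the resistance-network approach (series):
R_stainless steel = L/(kA) = 0.0052/(15.4×4.54) = 7.437×10^-5 K/W
R_ceramic-fibre blanket = L/(kA) = 0.11/(0.0955×4.54) = 0.2537 K/W
R_total = 0.2538 K/W
Q = ΔT / R_total = 346 / 0.2538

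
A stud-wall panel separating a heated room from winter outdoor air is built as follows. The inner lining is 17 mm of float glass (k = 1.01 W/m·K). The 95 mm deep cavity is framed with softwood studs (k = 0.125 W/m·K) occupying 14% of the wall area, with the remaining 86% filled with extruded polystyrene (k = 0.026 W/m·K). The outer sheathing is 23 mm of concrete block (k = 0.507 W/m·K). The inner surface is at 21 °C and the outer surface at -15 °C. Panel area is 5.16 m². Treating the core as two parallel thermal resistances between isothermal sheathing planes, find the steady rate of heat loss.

Sheathing layers in series; stud and cavity paths in parallel between them.
R_inner = 0.017/(1.01×5.16) = 0.003262 K/W
R_stud  = 0.095/(0.125×0.14×5.16) = 1.052 K/W
R_cav   = 0.095/(0.026×0.86×5.16) = 0.8234 K/W
1/R_core = 1/R_stud + 1/R_cav → R_core = 0.4619 K/W
R_outer = 0.023/(0.507×5.16) = 0.008792 K/W
R_total = 0.4739 K/W
Q = ΔT/R_total = 36/0.4739

Q ≈ 76 W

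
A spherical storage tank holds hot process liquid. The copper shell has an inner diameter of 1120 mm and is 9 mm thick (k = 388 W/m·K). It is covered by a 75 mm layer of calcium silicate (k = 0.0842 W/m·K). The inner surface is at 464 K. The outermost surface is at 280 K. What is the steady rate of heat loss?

Q ≈ 951 W

For a spherical shell R = (1/r₁ − 1/r₂)/(4πk); film R = 1/(h·4πr²). In series:
R_copper shell = (1/0.56 − 1/0.569)/(4π×388) = 5.793×10^-6 K/W
R_calcium silicate = (1/0.569 − 1/0.644)/(4π×0.0842) = 0.1934 K/W
R_total = 0.1934 K/W
Q = ΔT/R_total = 184/0.1934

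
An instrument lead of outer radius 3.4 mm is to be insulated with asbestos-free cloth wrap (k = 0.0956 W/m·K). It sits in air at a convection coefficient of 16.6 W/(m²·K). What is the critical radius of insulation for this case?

r_cr ≈ 5.76 mm

For a cylinder r_cr = k/h = 0.0956/16.6
r_cr = 5.76 mm; since the bare radius (3.4 mm) is below r_cr, adding a thin layer of insulation will *increase* heat loss.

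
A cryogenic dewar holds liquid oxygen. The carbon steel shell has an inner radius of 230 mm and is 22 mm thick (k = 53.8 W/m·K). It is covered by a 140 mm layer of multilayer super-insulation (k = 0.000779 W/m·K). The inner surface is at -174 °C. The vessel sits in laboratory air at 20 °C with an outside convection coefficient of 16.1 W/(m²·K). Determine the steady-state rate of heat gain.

Radial (spherical) resistances in series:
R_carbon steel shell = (1/0.23 − 1/0.252)/(4π×53.8) = 5.614×10^-4 K/W
R_multilayer super-insulation = (1/0.252 − 1/0.392)/(4π×0.000779) = 144.8 K/W
R_outer film = 1/(h·4πr_o²) = 1/(16.1×4π×0.392²) = 0.03217 K/W
R_total = 144.8 K/W
Q = ΔT/R_total = 194/144.8

Q ≈ 1.34 W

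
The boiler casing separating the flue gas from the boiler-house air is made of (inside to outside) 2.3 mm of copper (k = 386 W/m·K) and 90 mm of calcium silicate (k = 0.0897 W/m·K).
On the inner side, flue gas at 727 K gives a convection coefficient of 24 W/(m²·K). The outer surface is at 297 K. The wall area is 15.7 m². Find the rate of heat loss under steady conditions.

Thermal resistances in series:
R_inner film = 1/(h_i·A) = 1/(24×15.7) = 0.002654 K/W
R_copper = L/(kA) = 0.0023/(386×15.7) = 3.795×10^-7 K/W
R_calcium silicate = L/(kA) = 0.09/(0.0897×15.7) = 0.06391 K/W
R_total = 0.06656 K/W
Q = ΔT / R_total = 430 / 0.06656

Q ≈ 6460 W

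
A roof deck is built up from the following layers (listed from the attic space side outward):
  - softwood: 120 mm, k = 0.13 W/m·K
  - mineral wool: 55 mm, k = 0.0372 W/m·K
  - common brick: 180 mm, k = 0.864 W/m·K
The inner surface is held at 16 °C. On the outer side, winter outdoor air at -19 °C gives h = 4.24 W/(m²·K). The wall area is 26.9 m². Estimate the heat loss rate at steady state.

Series thermal resistances:
R_softwood = L/(kA) = 0.12/(0.13×26.9) = 0.03432 K/W
R_mineral wool = L/(kA) = 0.055/(0.0372×26.9) = 0.05496 K/W
R_common brick = L/(kA) = 0.18/(0.864×26.9) = 0.007745 K/W
R_outer film = 1/(h_o·A) = 1/(4.24×26.9) = 0.008768 K/W
R_total = 0.1058 K/W
Q = ΔT / R_total = 35 / 0.1058

Q ≈ 331 W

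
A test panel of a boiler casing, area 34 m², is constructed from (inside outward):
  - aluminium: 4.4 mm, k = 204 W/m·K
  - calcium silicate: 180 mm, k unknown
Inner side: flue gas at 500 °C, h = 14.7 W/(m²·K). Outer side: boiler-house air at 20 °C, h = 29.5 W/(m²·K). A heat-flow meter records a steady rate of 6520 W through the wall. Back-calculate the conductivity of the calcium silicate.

k ≈ 0.075 W/(m·K)

Using the resistance-network approach (series):
R_inner film = 1/(h_i·A) = 1/(14.7×34) = 0.002001 K/W
R_aluminium = L/(kA) = 0.0044/(204×34) = 6.344×10^-7 K/W
R_outer film = 1/(h_o·A) = 1/(29.5×34) = 9.97×10^-4 K/W
Sum of known resistances R_other = 0.002998 K/W
Total R = ΔT/Q = 480/6520 = 0.07362 K/W
R_calcium silicate = R_total − R_other = 0.07062 K/W
k = L/(R·A) = 0.18/(0.07062×34)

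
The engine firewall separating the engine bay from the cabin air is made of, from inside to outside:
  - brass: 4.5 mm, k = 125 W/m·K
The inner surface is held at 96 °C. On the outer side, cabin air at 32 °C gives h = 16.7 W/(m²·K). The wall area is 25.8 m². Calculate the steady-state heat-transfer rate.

Using the resistance-network approach (series):
R_brass = L/(kA) = 0.0045/(125×25.8) = 1.395×10^-6 K/W
R_outer film = 1/(h_o·A) = 1/(16.7×25.8) = 0.002321 K/W
R_total = 0.002322 K/W
Q = ΔT / R_total = 64 / 0.002322

Q ≈ 27600 W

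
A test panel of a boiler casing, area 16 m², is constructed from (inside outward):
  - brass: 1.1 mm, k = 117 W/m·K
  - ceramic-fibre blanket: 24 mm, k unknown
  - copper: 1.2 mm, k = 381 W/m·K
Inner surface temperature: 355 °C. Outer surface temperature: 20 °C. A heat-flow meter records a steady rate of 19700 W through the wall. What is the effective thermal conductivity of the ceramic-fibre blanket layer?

k ≈ 0.0882 W/(m·K)

Treating each layer as a thermal resistance in series:
R_brass = L/(kA) = 0.0011/(117×16) = 5.876×10^-7 K/W
R_copper = L/(kA) = 0.0012/(381×16) = 1.969×10^-7 K/W
Sum of known resistances R_other = 7.845×10^-7 K/W
Total R = ΔT/Q = 335/19700 = 0.01701 K/W
R_ceramic-fibre blanket = R_total − R_other = 0.017 K/W
k = L/(R·A) = 0.024/(0.017×16)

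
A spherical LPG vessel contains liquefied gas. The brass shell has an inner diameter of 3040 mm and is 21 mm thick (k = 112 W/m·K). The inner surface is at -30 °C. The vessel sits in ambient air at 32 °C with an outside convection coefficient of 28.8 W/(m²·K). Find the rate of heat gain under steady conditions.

Radial (spherical) resistances in series:
R_brass shell = (1/1.52 − 1/1.541)/(4π×112) = 6.37×10^-6 K/W
R_outer film = 1/(h·4πr_o²) = 1/(28.8×4π×1.541²) = 0.001164 K/W
R_total = 0.00117 K/W
Q = ΔT/R_total = 62/0.00117

Q ≈ 53000 W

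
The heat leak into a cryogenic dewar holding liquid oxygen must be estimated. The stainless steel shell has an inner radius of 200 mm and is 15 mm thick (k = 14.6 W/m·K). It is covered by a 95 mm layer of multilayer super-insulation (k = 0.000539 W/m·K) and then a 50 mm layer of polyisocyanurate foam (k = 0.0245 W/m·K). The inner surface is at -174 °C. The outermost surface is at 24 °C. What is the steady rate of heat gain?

Q ≈ 0.934 W

For a spherical shell R = (1/r₁ − 1/r₂)/(4πk); film R = 1/(h·4πr²). In series:
R_stainless steel shell = (1/0.2 − 1/0.215)/(4π×14.6) = 0.001901 K/W
R_multilayer super-insulation = (1/0.215 − 1/0.31)/(4π×0.000539) = 210.4 K/W
R_polyisocyanurate foam = (1/0.31 − 1/0.36)/(4π×0.0245) = 1.455 K/W
R_total = 211.9 K/W
Q = ΔT/R_total = 198/211.9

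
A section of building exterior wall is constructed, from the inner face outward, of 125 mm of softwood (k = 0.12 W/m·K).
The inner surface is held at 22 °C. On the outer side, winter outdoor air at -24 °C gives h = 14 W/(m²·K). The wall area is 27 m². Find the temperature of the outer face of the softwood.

Thermal resistances in series:
R_softwood = L/(kA) = 0.125/(0.12×27) = 0.03858 K/W
R_outer film = 1/(h_o·A) = 1/(14×27) = 0.002646 K/W
R_total = 0.04123 K/W;  Q = ΔT/R_total = 46/0.04123 = 1116 W
T_interface = T_inner − Q·ΣR(inner→interface) = 22 − 1120×0.03858

T ≈ -21 °C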